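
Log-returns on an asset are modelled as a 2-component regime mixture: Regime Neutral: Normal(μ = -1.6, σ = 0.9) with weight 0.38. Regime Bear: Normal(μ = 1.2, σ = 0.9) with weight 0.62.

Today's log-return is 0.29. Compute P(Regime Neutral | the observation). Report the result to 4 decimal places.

0.1013

P(component k | x) = w_k·f_k(x) / marginal(x), where marginal(x) = Σ_j w_j·f_j(x).
Evaluate each component's likelihood at the observed value:
  f_Neutral = 0.0488707
  f_Bear = 0.265869
Multiply by the mixture weights:
  w_Neutral·f_Neutral = 0.38 × 0.0488707 = 0.0185709
  w_Bear·f_Bear = 0.62 × 0.265869 = 0.164839
Denominator: 0.0185709 + 0.164839 = 0.18341
Responsibility of Regime Neutral: 0.0185709 / 0.18341 ≈ 0.1013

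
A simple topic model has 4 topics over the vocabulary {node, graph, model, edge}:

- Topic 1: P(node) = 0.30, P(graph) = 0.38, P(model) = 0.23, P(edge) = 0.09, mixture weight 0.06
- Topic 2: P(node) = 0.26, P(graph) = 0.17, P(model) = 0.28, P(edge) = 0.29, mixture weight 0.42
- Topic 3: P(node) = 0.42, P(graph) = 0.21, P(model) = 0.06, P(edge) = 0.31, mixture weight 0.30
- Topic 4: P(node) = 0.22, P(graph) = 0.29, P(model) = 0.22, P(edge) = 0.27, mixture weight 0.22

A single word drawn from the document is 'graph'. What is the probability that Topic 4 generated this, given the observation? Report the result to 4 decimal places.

P(component k | x) = w_k·f_k(x) / marginal(x), where marginal(x) = Σ_j w_j·f_j(x).
Component likelihoods at x = 'graph':
  L_1 = P(graph | comp) = 0.38
  L_2 = P(graph | comp) = 0.17
  L_3 = P(graph | comp) = 0.21
  L_4 = P(graph | comp) = 0.29
Prior × likelihood for each component:
  w_1·L_1 = 0.06 × 0.38 = 0.0228
  w_2·L_2 = 0.42 × 0.17 = 0.0714
  w_3·L_3 = 0.30 × 0.21 = 0.063
  w_4·L_4 = 0.22 × 0.29 = 0.0638
Normaliser: 0.0228 + 0.0714 + 0.063 + 0.0638 = 0.221
So the posterior for Topic 4 is 0.0638 / 0.221 ≈ 0.2887.

0.2887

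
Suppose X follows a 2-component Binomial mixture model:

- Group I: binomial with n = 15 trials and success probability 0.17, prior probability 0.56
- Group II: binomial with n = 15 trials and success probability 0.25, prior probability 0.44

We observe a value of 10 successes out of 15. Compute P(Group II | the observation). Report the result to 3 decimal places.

0.957

Posterior ∝ prior × likelihood, so P(k | x) ∝ π_k f_k(x); normalise over all components.
Component likelihoods at x = 10 successes out of 15:
  L_I = C(15,10)·0.17^10·0.83^5 = 3003·2.01599e-08·0.393904 = 2.38471e-05
  L_II = C(15,10)·0.25^10·0.75^5 = 3003·9.53674e-07·0.237305 = 0.000679613
Weight by the priors:
  π_I·L_I = 0.56 × 2.38471e-05 = 1.33544e-05
  π_II·L_II = 0.44 × 0.000679613 = 0.00029903
Marginal: 1.33544e-05 + 0.00029903 = 0.000312384
P(Group II | the observation) = 0.00029903 / 0.000312384 ≈ 0.957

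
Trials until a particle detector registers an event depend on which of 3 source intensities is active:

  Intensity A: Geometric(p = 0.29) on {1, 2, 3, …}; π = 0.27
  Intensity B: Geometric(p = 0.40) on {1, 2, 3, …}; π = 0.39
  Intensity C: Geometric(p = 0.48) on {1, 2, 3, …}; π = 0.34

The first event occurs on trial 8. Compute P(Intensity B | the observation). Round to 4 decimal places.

By Bayes' theorem, P(k | x) = π_k f_k(x) / Σ_j π_j f_j(x).
Geometric probabilities:
  L_A = 0.29·(1−0.29)^7 = 0.29·0.0909512 = 0.0263758
  L_B = 0.40·(1−0.40)^7 = 0.40·0.0279936 = 0.0111974
  L_C = 0.48·(1−0.48)^7 = 0.48·0.0102807 = 0.00493474
Weight by the priors:
  π_A·L_A = 0.27 × 0.0263758 = 0.00712148
  π_B·L_B = 0.39 × 0.0111974 = 0.004367
  π_C·L_C = 0.34 × 0.00493474 = 0.00167781
Normaliser: 0.00712148 + 0.004367 + 0.00167781 = 0.0131663
So the posterior for Intensity B is 0.004367 / 0.0131663 ≈ 0.3317.

0.3317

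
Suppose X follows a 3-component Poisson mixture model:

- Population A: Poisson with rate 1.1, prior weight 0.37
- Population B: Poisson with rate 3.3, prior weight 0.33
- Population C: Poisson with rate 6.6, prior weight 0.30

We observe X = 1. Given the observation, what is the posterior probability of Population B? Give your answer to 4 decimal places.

0.2252

By Bayes' theorem, P(k | x) = w_k f_k(x) / Σ_j w_j f_j(x).
Evaluate each component's likelihood at the observed value:
  f_A = 0.366158
  f_B = 0.121714
  f_C = 0.00897843
Weight by the priors:
  w_A·f_A = 0.37 × 0.366158 = 0.135479
  w_B·f_B = 0.33 × 0.121714 = 0.0401658
  w_C·f_C = 0.30 × 0.00897843 = 0.00269353
Evidence: 0.135479 + 0.0401658 + 0.00269353 = 0.178338
So the posterior for Population B is 0.0401658 / 0.178338 ≈ 0.2252.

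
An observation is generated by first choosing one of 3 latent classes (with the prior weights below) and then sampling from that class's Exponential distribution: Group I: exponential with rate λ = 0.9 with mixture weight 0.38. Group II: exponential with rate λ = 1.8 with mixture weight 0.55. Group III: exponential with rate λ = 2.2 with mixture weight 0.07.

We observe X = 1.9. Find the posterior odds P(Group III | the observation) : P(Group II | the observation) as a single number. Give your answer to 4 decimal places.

Posterior odds = (P(Z=i) f_i(x)) / (P(Z=j) f_j(x)); the normalising sum cancels.
Evaluate each component's likelihood at the observed value:
  L_I = 0.162779
  L_II = 0.0588824
  L_III = 0.0336567
Odds = (0.07/0.55) × (0.0336567/0.0588824) = 0.127273 × 0.571592 ≈ 0.0727

0.0727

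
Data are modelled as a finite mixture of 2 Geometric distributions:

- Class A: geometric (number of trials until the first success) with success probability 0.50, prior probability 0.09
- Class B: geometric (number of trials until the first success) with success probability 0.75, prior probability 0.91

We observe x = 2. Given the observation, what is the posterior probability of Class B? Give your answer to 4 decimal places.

By Bayes' theorem, P(k | x) = P(Z=k) f_k(x) / Σ_j P(Z=j) f_j(x).
Component likelihoods at x = 2:
  p_A = 0.25
  p_B = 0.1875
Unnormalised posteriors:
  P(Z=A)·p_A = 0.09 × 0.25 = 0.0225
  P(Z=B)·p_B = 0.91 × 0.1875 = 0.170625
Sum: 0.0225 + 0.170625 = 0.193125
P(Class B | x) ≈ 0.8835

0.8835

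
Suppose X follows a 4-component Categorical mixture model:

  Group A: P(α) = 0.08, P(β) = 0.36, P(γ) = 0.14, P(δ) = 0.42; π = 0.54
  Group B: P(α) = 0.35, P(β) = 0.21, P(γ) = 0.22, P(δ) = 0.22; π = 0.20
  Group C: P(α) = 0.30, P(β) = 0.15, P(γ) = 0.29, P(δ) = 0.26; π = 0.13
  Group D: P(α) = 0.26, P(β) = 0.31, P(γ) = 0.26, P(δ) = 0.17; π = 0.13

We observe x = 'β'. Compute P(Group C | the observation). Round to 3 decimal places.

P(component k | x) = π_k·f_k(x) / marginal(x), where marginal(x) = Σ_j π_j·f_j(x).
Component likelihoods at x = 'β':
  p_A = 0.36
  p_B = 0.21
  p_C = 0.15
  p_D = 0.31
Unnormalised posteriors:
  π_A·p_A = 0.54 × 0.36 = 0.1944
  π_B·p_B = 0.20 × 0.21 = 0.042
  π_C·p_C = 0.13 × 0.15 = 0.0195
  π_D·p_D = 0.13 × 0.31 = 0.0403
Sum: 0.1944 + 0.042 + 0.0195 + 0.0403 = 0.2962
P(Group C | 'β') ≈ 0.066

0.066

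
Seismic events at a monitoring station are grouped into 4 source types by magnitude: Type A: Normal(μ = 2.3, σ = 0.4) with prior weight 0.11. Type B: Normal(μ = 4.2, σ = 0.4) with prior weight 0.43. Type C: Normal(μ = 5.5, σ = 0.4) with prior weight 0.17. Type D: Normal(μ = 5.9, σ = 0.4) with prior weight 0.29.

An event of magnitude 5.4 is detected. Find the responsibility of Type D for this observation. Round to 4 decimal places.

0.4392

P(component k | x) = P(Z=k)·f_k(x) / marginal(x), where marginal(x) = Σ_j P(Z=j)·f_j(x).
Normal densities:
  f_A = 9.04574e-14
  f_B = 0.0110796
  f_C = 0.96667
  f_D = 0.456623
Unnormalised posteriors:
  P(Z=A)·f_A = 0.11 × 9.04574e-14 = 9.95031e-15
  P(Z=B)·f_B = 0.43 × 0.0110796 = 0.00476424
  P(Z=C)·f_C = 0.17 × 0.96667 = 0.164334
  P(Z=D)·f_D = 0.29 × 0.456623 = 0.132421
Evidence: 9.95031e-15 + 0.00476424 + 0.164334 + 0.132421 = 0.301519
P(Type D | the observation) ≈ 0.4392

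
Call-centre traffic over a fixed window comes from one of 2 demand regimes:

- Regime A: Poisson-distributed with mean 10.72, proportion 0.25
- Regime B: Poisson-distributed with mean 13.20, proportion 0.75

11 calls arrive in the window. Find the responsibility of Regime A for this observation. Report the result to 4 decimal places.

0.2875

P(component k | x) = π_k·f_k(x) / marginal(x), where marginal(x) = Σ_j π_j·f_j(x).
Poisson probabilities:
  f_A = 0.118946
  f_B = 0.0982812
Weight by the priors:
  π_A·f_A = 0.25 × 0.118946 = 0.0297365
  π_B·f_B = 0.75 × 0.0982812 = 0.0737109
Denominator: 0.0297365 + 0.0737109 = 0.103447
P(Regime A | data) ≈ 0.2875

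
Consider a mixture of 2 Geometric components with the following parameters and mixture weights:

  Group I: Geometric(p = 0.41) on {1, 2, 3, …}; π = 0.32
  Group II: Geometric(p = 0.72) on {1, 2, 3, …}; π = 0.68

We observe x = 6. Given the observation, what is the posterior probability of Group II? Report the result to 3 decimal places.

0.082

Apply Bayes' rule: the posterior for each component is proportional to its prior times its likelihood at x.
Geometric probabilities:
  p_I = 0.0293119
  p_II = 0.00123915
Multiply by the mixture weights:
  P(Z=I)·p_I = 0.32 × 0.0293119 = 0.00937981
  P(Z=II)·p_II = 0.68 × 0.00123915 = 0.00084262
Marginal: 0.00937981 + 0.00084262 = 0.0102224
So the posterior for Group II is 0.00084262 / 0.0102224 ≈ 0.082.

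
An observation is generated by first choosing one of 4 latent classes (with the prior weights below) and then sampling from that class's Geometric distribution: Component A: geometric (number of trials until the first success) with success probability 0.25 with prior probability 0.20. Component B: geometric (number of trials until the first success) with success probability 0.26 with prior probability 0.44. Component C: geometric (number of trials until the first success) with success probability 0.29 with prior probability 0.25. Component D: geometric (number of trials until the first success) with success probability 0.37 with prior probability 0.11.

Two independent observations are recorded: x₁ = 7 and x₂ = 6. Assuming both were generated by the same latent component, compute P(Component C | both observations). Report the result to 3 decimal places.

Apply Bayes' rule: the posterior for each component is proportional to its prior times its likelihood at x.
Since both observations come from the same component, the likelihood for component k is f_k(x₁)·f_k(x₂).
  f_A = [0.25·(1−0.25)^6 = 0.25·0.177979 = 0.0444946] × [0.0593262] = 0.0026397
  f_B = [0.26·(1−0.26)^6 = 0.26·0.164206 = 0.0426937] × [0.0576942] = 0.00246318
  f_C = [0.29·(1−0.29)^6 = 0.29·0.1281 = 0.0371491] × [0.0523227] = 0.00194374
  f_D = [0.37·(1−0.37)^6 = 0.37·0.0625235 = 0.0231337] × [0.0367202] = 0.000849473
Weight by the priors:
  P(Z=A)·f_A = 0.20 × 0.0026397 = 0.000527939
  P(Z=B)·f_B = 0.44 × 0.00246318 = 0.0010838
  P(Z=C)·f_C = 0.25 × 0.00194374 = 0.000485935
  P(Z=D)·f_D = 0.11 × 0.000849473 = 9.3442e-05
Evidence: 0.000527939 + 0.0010838 + 0.000485935 + 9.3442e-05 = 0.00219111
P(Component C | data) ≈ 0.222

0.222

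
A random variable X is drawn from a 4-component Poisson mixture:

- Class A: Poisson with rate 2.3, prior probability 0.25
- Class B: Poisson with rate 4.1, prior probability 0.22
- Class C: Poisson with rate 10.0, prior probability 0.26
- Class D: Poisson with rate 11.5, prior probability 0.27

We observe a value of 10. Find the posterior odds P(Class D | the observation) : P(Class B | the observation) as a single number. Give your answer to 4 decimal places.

Since P(k|x) ∝ π_k f_k(x), the posterior odds are π_i f_i(x) / (π_j f_j(x)).
Component likelihoods at x = 10:
  f_A = e^(−2.3)·2.3^10/10! = 0.000114456
  f_B = e^(−4.1)·4.1^10/10! = 0.00613011
  f_C = e^(−10.0)·10.0^10/10! = 0.12511
  f_D = e^(−11.5)·11.5^10/10! = 0.112935
Posterior odds = (π_D·f_D) / (π_B·f_B) = (0.27·0.112935) / (0.22·0.00613011) = 0.0304925 / 0.00134862 ≈ 22.6101

22.6101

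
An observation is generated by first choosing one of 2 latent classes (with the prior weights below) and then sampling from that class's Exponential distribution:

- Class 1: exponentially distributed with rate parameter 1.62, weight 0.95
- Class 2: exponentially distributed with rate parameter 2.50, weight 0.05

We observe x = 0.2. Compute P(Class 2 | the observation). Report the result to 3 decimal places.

By Bayes' theorem, P(k | x) = π_k f_k(x) / Σ_j π_j f_j(x).
Exponential densities:
  L_1 = 1.62·e^(−1.62·0.2) = 1.62·e^(−0.3240) = 1.17167
  L_2 = 2.50·e^(−2.50·0.2) = 2.50·e^(−0.5000) = 1.51633
Unnormalised posteriors:
  π_1·L_1 = 0.95 × 1.17167 = 1.11308
  π_2·L_2 = 0.05 × 1.51633 = 0.0758163
Sum: 1.11308 + 0.0758163 = 1.1889
P(Class 2 | 0.2) = 0.0758163 / 1.1889 ≈ 0.064

0.064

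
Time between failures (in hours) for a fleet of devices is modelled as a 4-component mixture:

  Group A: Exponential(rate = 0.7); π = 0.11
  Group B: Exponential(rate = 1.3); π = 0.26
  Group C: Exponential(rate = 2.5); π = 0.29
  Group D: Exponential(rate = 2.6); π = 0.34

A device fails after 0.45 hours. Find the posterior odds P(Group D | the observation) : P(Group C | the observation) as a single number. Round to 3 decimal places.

1.166

Only the two components matter; the odds are (π_i f_i(x)) / (π_j f_j(x)).
Component likelihoods at x = 0.45 hours:
  L_A = 0.510852
  L_B = 0.724238
  L_C = 0.811631
  L_D = 0.806954
0.274364 / 0.235373 ≈ 1.166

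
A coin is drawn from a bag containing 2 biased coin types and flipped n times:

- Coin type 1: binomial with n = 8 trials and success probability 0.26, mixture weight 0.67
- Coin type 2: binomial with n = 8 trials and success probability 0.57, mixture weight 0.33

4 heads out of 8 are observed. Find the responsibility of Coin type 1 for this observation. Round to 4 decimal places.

0.4353

The responsibility of component k is π_k f_k(x) divided by Σ_j π_j f_j(x).
Component likelihoods at x = 4 heads out of 8:
  p_1 = 0.095922
  p_2 = 0.252622
Unnormalised posteriors:
  π_1·p_1 = 0.67 × 0.095922 = 0.0642678
  π_2·p_2 = 0.33 × 0.252622 = 0.0833653
Evidence: 0.0642678 + 0.0833653 = 0.147633
Responsibility of Coin type 1: 0.0642678 / 0.147633 ≈ 0.4353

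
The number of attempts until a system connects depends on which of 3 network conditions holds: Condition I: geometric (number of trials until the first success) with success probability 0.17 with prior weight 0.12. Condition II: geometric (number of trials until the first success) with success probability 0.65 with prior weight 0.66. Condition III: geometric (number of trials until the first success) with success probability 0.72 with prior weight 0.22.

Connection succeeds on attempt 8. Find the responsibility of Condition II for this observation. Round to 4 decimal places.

Apply Bayes' rule: the posterior for each component is proportional to its prior times its likelihood at x.
Component likelihoods at x = 8:
  L_I = 0.17·(1−0.17)^7 = 0.17·0.271361 = 0.0461313
  L_II = 0.65·(1−0.65)^7 = 0.65·0.000643393 = 0.000418205
  L_III = 0.72·(1−0.72)^7 = 0.72·0.000134929 = 9.71491e-05
Multiply by the mixture weights:
  π_I·L_I = 0.12 × 0.0461313 = 0.00553575
  π_II·L_II = 0.66 × 0.000418205 = 0.000276016
  π_III·L_III = 0.22 × 9.71491e-05 = 2.13728e-05
Sum: 0.00553575 + 0.000276016 + 2.13728e-05 = 0.00583314
So the posterior for Condition II is 0.000276016 / 0.00583314 ≈ 0.0473.

0.0473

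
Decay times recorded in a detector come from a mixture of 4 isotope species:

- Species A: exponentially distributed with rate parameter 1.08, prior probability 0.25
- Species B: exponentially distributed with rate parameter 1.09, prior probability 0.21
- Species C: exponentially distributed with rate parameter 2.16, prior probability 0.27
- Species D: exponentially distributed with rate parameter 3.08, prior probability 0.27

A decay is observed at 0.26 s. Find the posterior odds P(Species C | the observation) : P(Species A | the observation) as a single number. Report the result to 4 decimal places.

1.6312

Only the two components matter; the odds are (π_i f_i(x)) / (π_j f_j(x)).
Evaluate each component's likelihood at the observed value:
  f_A = 0.815594
  f_B = 0.821008
  f_C = 1.23184
  f_D = 1.38283
0.332597 / 0.203898 ≈ 1.6312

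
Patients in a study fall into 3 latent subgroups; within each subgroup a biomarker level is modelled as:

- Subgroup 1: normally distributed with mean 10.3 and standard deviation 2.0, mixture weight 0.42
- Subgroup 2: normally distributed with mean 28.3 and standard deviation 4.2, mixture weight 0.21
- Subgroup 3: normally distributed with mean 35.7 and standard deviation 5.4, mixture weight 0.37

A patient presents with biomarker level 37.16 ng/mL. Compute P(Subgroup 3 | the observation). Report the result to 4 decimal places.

P(component k | x) = π_k·f_k(x) / marginal(x), where marginal(x) = Σ_j π_j·f_j(x).
Normal densities:
  p_1 = 1.36188e-40
  p_2 = 0.0102645
  p_3 = 0.0712267
Multiply by the mixture weights:
  π_1·p_1 = 0.42 × 1.36188e-40 = 5.71991e-41
  π_2·p_2 = 0.21 × 0.0102645 = 0.00215554
  π_3·p_3 = 0.37 × 0.0712267 = 0.0263539
Sum: 5.71991e-41 + 0.00215554 + 0.0263539 = 0.0285094
Responsibility of Subgroup 3: 0.0263539 / 0.0285094 ≈ 0.9244

0.9244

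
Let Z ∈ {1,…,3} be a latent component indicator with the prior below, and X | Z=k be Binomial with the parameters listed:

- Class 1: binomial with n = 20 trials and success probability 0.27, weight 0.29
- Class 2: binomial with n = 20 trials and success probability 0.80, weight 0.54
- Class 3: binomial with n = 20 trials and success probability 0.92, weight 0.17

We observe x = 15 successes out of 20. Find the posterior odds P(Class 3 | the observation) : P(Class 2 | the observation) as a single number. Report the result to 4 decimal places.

The posterior odds equal the prior odds times the likelihood ratio: (P(Z=i)/P(Z=j))·(f_i(x)/f_j(x)).
Binomial probabilities:
  p_1 = C(20,15)·0.27^15·0.73^5 = 15504·2.95431e-09·0.207307 = 9.49543e-06
  p_2 = C(20,15)·0.80^15·0.20^5 = 15504·0.0351844·0.00032 = 0.17456
  p_3 = C(20,15)·0.92^15·0.08^5 = 15504·0.286297·3.2768e-06 = 0.0145449
Odds = (0.17/0.54) × (0.0145449/0.17456) = 0.314815 × 0.0833235 ≈ 0.0262

0.0262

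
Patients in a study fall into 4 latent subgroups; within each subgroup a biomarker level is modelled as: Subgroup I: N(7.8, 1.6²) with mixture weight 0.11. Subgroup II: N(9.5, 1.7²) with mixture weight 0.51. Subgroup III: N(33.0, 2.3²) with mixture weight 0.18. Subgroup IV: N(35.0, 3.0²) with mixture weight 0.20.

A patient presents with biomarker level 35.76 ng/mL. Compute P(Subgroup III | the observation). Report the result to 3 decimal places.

0.371

The responsibility of component k is w_k f_k(x) divided by Σ_j w_j f_j(x).
Component likelihoods at x = 35.76 ng/mL:
  L_I = (1/(1.6·√(2π)))·exp(−(35.76−7.8)²/(2·1.6²)) = 0.249339·exp(-152.68781) = 1.21707e-67
  L_II = (1/(1.7·√(2π)))·exp(−(35.76−9.5)²/(2·1.7²)) = 0.234672·exp(-119.30581) = 3.60251e-53
  L_III = (1/(2.3·√(2π)))·exp(−(35.76−33.0)²/(2·2.3²)) = 0.173453·exp(-0.72000) = 0.0844287
  L_IV = (1/(3.0·√(2π)))·exp(−(35.76−35.0)²/(2·3.0²)) = 0.132981·exp(-0.03209) = 0.128781
Unnormalised posteriors:
  w_I·L_I = 0.11 × 1.21707e-67 = 1.33878e-68
  w_II·L_II = 0.51 × 3.60251e-53 = 1.83728e-53
  w_III·L_III = 0.18 × 0.0844287 = 0.0151972
  w_IV·L_IV = 0.20 × 0.128781 = 0.0257563
Sum: 1.33878e-68 + 1.83728e-53 + 0.0151972 + 0.0257563 = 0.0409534
P(Subgroup III | x) = 0.0151972 / 0.0409534 ≈ 0.371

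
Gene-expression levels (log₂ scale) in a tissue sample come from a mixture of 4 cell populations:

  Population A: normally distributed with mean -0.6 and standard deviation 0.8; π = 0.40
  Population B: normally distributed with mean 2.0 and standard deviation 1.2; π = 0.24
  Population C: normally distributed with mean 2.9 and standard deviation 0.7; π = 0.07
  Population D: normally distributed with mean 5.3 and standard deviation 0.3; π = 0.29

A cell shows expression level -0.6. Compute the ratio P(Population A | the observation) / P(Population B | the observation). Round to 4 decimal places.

Since P(k|x) ∝ π_k f_k(x), the posterior odds are π_i f_i(x) / (π_j f_j(x)).
Component likelihoods at x = -0.6:
  p_A = 0.498678
  p_B = 0.0317939
  p_C = 2.12389e-06
  p_D = 1.36792e-84
Odds = (0.40/0.24) × (0.498678/0.0317939) = 1.66667 × 15.6847 ≈ 26.1412

26.1412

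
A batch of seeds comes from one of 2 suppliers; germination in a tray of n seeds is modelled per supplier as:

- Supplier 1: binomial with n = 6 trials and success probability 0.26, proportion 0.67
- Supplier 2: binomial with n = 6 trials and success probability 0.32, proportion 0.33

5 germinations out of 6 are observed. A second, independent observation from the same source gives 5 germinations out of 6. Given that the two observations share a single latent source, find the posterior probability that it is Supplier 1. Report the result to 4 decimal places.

0.2316

By Bayes' theorem, P(k | x) = w_k f_k(x) / Σ_j w_j f_j(x).
Since both observations come from the same component, the likelihood for component k is f_k(x₁)·f_k(x₂).
  L_1 = [C(6,5)·0.26^5·0.74^1 = 6·0.00118814·0.74 = 0.00527533] × [0.00527533] = 2.78291e-05
  L_2 = [C(6,5)·0.32^5·0.68^1 = 6·0.00335544·0.68 = 0.0136902] × [0.0136902] = 0.000187422
Multiply by the mixture weights:
  w_1·L_1 = 0.67 × 2.78291e-05 = 1.86455e-05
  w_2·L_2 = 0.33 × 0.000187422 = 6.18492e-05
Sum: 1.86455e-05 + 6.18492e-05 = 8.04947e-05
P(Supplier 1 | data) = 1.86455e-05 / 8.04947e-05 ≈ 0.2316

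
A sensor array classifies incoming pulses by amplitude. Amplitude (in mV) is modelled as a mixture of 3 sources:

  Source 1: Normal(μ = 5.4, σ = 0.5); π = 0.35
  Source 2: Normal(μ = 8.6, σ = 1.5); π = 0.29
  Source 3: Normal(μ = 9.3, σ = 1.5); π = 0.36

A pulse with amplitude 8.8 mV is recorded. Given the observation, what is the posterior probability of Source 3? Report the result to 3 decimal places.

0.542

Posterior ∝ prior × likelihood, so P(k | x) ∝ P(Z=k) f_k(x); normalise over all components.
Normal densities:
  p_1 = 7.26192e-11
  p_2 = 0.263608
  p_3 = 0.251589
Multiply by the mixture weights:
  P(Z=1)·p_1 = 0.35 × 7.26192e-11 = 2.54167e-11
  P(Z=2)·p_2 = 0.29 × 0.263608 = 0.0764463
  P(Z=3)·p_3 = 0.36 × 0.251589 = 0.090572
Sum: 2.54167e-11 + 0.0764463 + 0.090572 = 0.167018
So the posterior for Source 3 is 0.090572 / 0.167018 ≈ 0.542.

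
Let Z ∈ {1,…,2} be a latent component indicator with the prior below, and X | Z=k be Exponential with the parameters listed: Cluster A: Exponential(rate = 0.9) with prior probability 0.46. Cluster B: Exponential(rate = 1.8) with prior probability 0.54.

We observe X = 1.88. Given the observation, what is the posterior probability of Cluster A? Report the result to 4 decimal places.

The responsibility of component k is P(Z=k) f_k(x) divided by Σ_j P(Z=j) f_j(x).
Evaluate each component's likelihood at the observed value:
  L_A = 0.9·e^(−0.9·1.88) = 0.9·e^(−1.6920) = 0.165736
  L_B = 1.8·e^(−1.8·1.88) = 1.8·e^(−3.3840) = 0.0610408
Prior × likelihood for each component:
  P(Z=A)·L_A = 0.46 × 0.165736 = 0.0762385
  P(Z=B)·L_B = 0.54 × 0.0610408 = 0.032962
Marginal: 0.0762385 + 0.032962 = 0.1092
P(Cluster A | x) = 0.0762385 / 0.1092 ≈ 0.6982

0.6982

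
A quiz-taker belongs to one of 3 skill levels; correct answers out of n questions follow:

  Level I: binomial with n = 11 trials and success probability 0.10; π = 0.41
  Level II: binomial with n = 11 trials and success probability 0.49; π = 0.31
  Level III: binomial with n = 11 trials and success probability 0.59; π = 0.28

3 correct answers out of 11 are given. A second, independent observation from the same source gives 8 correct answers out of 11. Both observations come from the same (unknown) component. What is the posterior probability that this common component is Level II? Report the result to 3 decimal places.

0.613

The responsibility of component k is P(Z=k) f_k(x) divided by Σ_j P(Z=j) f_j(x).
Since both observations come from the same component, the likelihood for component k is f_k(x₁)·f_k(x₂).
  f_I = [0.0710271] × [1.20285e-06] = 8.54349e-08
  f_II = [0.0888451] × [0.0727383] = 0.00646244
  f_III = [0.0270589] × [0.166975] = 0.00451817
Weight by the priors:
  P(Z=I)·f_I = 0.41 × 8.54349e-08 = 3.50283e-08
  P(Z=II)·f_II = 0.31 × 0.00646244 = 0.00200336
  P(Z=III)·f_III = 0.28 × 0.00451817 = 0.00126509
Normaliser: 3.50283e-08 + 0.00200336 + 0.00126509 = 0.00326848
So the posterior for Level II is 0.00200336 / 0.00326848 ≈ 0.613.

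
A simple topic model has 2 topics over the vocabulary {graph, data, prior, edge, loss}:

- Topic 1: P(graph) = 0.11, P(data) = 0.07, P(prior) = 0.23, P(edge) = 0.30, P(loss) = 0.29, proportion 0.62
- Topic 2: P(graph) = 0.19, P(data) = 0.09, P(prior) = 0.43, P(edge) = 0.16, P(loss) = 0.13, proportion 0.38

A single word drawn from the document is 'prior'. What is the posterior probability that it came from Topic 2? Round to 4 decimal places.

Apply Bayes' rule: the posterior for each component is proportional to its prior times its likelihood at x.
Categorical probabilities:
  f_1 = 0.23
  f_2 = 0.43
Unnormalised posteriors:
  π_1·f_1 = 0.62 × 0.23 = 0.1426
  π_2·f_2 = 0.38 × 0.43 = 0.1634
Normaliser: 0.1426 + 0.1634 = 0.306
P(Topic 2 | data) = 0.1634 / 0.306 ≈ 0.5340

0.5340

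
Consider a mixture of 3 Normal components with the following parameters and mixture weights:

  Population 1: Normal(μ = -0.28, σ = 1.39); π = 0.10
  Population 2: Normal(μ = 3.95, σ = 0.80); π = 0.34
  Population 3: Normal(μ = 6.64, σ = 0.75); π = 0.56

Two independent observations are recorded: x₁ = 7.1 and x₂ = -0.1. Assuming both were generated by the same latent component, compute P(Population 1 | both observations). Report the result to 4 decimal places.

0.9842

By Bayes' theorem, P(k | x) = w_k f_k(x) / Σ_j w_j f_j(x).
Since both observations come from the same component, the likelihood for component k is f_k(x₁)·f_k(x₂).
  f_1 = [(1/(1.39·√(2π)))·exp(−(7.1−-0.28)²/(2·1.39²)) = 0.287009·exp(-14.09461) = 2.17112e-07] × [0.284612] = 6.17927e-08
  f_2 = [(1/(0.80·√(2π)))·exp(−(7.1−3.95)²/(2·0.80²)) = 0.498678·exp(-7.75195) = 0.000214383] × [1.35698e-06] = 2.90913e-10
  f_3 = [(1/(0.75·√(2π)))·exp(−(7.1−6.64)²/(2·0.75²)) = 0.531923·exp(-0.18809) = 0.44072] × [1.54525e-18] = 6.81023e-19
Unnormalised posteriors:
  w_1·f_1 = 0.10 × 6.17927e-08 = 6.17927e-09
  w_2·f_2 = 0.34 × 2.90913e-10 = 9.89105e-11
  w_3·f_3 = 0.56 × 6.81023e-19 = 3.81373e-19
Marginal: 6.17927e-09 + 9.89105e-11 + 3.81373e-19 = 6.27818e-09
So the posterior for Population 1 is 6.17927e-09 / 6.27818e-09 ≈ 0.9842.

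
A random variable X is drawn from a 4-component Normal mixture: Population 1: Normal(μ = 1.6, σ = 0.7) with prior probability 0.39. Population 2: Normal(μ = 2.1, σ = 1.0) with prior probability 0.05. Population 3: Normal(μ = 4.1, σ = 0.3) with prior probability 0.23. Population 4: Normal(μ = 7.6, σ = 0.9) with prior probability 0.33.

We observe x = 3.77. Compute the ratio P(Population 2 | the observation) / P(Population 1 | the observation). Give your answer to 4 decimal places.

2.7176

Only the two components matter; the odds are (w_i f_i(x)) / (w_j f_j(x)).
Evaluate each component's likelihood at the observed value:
  p_1 = (1/(0.7·√(2π)))·exp(−(3.77−1.6)²/(2·0.7²)) = 0.569918·exp(-4.80500) = 0.00466688
  p_2 = (1/(1.0·√(2π)))·exp(−(3.77−2.1)²/(2·1.0²)) = 0.398942·exp(-1.39445) = 0.0989255
  p_3 = (1/(0.3·√(2π)))·exp(−(3.77−4.1)²/(2·0.3²)) = 1.329808·exp(-0.60500) = 0.726174
  p_4 = (1/(0.9·√(2π)))·exp(−(3.77−7.6)²/(2·0.9²)) = 0.443269·exp(-9.05488) = 5.17827e-05
Posterior odds = (w_2·p_2) / (w_1·p_1) = (0.05·0.0989255) / (0.39·0.00466688) = 0.00494627 / 0.00182008 ≈ 2.7176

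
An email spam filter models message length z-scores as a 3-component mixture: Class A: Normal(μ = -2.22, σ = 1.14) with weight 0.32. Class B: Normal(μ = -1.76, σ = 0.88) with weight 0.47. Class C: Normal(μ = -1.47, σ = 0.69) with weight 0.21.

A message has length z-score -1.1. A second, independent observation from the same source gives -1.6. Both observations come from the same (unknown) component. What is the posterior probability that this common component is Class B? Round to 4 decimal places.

0.4709

The responsibility of component k is π_k f_k(x) divided by Σ_j π_j f_j(x).
Since both observations come from the same component, the likelihood for component k is f_k(x₁)·f_k(x₂).
  p_A = [(1/(1.14·√(2π)))·exp(−(-1.1−-2.22)²/(2·1.14²)) = 0.349949·exp(-0.48261) = 0.215978] × [0.30184] = 0.0651909
  p_B = [(1/(0.88·√(2π)))·exp(−(-1.1−-1.76)²/(2·0.88²)) = 0.453344·exp(-0.28125) = 0.342202] × [0.445912] = 0.152592
  p_C = [(1/(0.69·√(2π)))·exp(−(-1.1−-1.47)²/(2·0.69²)) = 0.578177·exp(-0.14377) = 0.500751] × [0.568006] = 0.284429
Multiply by the mixture weights:
  π_A·p_A = 0.32 × 0.0651909 = 0.0208611
  π_B·p_B = 0.47 × 0.152592 = 0.0717181
  π_C·p_C = 0.21 × 0.284429 = 0.0597302
Normaliser: 0.0208611 + 0.0717181 + 0.0597302 = 0.152309
P(Class B | x₁,x₂) ≈ 0.4709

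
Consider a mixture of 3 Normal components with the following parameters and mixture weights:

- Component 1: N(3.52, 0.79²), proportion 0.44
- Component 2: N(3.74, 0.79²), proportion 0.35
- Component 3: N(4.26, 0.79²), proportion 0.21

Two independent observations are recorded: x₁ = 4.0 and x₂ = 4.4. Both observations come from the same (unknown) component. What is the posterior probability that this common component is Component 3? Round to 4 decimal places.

Posterior ∝ prior × likelihood, so P(k | x) ∝ π_k f_k(x); normalise over all components.
Since both observations come from the same component, the likelihood for component k is f_k(x₁)·f_k(x₂).
  f_1 = [(1/(0.79·√(2π)))·exp(−(4.0−3.52)²/(2·0.79²)) = 0.504990·exp(-0.18459) = 0.419873] × [0.271544] = 0.114014
  f_2 = [(1/(0.79·√(2π)))·exp(−(4.0−3.74)²/(2·0.79²)) = 0.504990·exp(-0.05416) = 0.478368] × [0.356223] = 0.170406
  f_3 = [(1/(0.79·√(2π)))·exp(−(4.0−4.26)²/(2·0.79²)) = 0.504990·exp(-0.05416) = 0.478368] × [0.497122] = 0.237808
Prior × likelihood for each component:
  π_1·f_1 = 0.44 × 0.114014 = 0.0501663
  π_2·f_2 = 0.35 × 0.170406 = 0.059642
  π_3·f_3 = 0.21 × 0.237808 = 0.0499396
Sum: 0.0501663 + 0.059642 + 0.0499396 = 0.159748
Responsibility of Component 3: 0.0499396 / 0.159748 ≈ 0.3126

0.3126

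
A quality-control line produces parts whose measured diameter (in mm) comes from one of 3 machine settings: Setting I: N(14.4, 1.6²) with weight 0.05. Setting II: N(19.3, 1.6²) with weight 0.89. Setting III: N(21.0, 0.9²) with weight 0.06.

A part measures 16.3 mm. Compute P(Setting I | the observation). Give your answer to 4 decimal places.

The responsibility of component k is π_k f_k(x) divided by Σ_j π_j f_j(x).
Normal densities:
  p_I = (1/(1.6·√(2π)))·exp(−(16.3−14.4)²/(2·1.6²)) = 0.249339·exp(-0.70508) = 0.123191
  p_II = (1/(1.6·√(2π)))·exp(−(16.3−19.3)²/(2·1.6²)) = 0.249339·exp(-1.75781) = 0.0429914
  p_III = (1/(0.9·√(2π)))·exp(−(16.3−21.0)²/(2·0.9²)) = 0.443269·exp(-13.63580) = 5.30535e-07
Weight by the priors:
  π_I·p_I = 0.05 × 0.123191 = 0.00615954
  π_II·p_II = 0.89 × 0.0429914 = 0.0382624
  π_III·p_III = 0.06 × 5.30535e-07 = 3.18321e-08
Denominator: 0.00615954 + 0.0382624 + 3.18321e-08 = 0.0444219
Responsibility of Setting I: 0.00615954 / 0.0444219 ≈ 0.1387

0.1387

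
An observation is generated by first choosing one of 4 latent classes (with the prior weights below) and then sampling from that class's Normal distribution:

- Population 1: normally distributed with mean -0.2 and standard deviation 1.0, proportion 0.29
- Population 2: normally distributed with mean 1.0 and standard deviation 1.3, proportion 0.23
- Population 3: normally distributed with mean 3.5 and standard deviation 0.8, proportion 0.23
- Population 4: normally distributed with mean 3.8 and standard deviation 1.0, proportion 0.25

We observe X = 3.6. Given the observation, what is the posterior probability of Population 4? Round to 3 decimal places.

0.442

Apply Bayes' rule: the posterior for each component is proportional to its prior times its likelihood at x.
Evaluate each component's likelihood at the observed value:
  p_1 = (1/(1.0·√(2π)))·exp(−(3.6−-0.2)²/(2·1.0²)) = 0.398942·exp(-7.22000) = 0.000291947
  p_2 = (1/(1.3·√(2π)))·exp(−(3.6−1.0)²/(2·1.3²)) = 0.306879·exp(-2.00000) = 0.0415315
  p_3 = (1/(0.8·√(2π)))·exp(−(3.6−3.5)²/(2·0.8²)) = 0.498678·exp(-0.00781) = 0.494797
  p_4 = (1/(1.0·√(2π)))·exp(−(3.6−3.8)²/(2·1.0²)) = 0.398942·exp(-0.02000) = 0.391043
Unnormalised posteriors:
  π_1·p_1 = 0.29 × 0.000291947 = 8.46646e-05
  π_2·p_2 = 0.23 × 0.0415315 = 0.00955225
  π_3·p_3 = 0.23 × 0.494797 = 0.113803
  π_4·p_4 = 0.25 × 0.391043 = 0.0977607
Sum: 8.46646e-05 + 0.00955225 + 0.113803 + 0.0977607 = 0.221201
P(Population 4 | data) = 0.0977607 / 0.221201 ≈ 0.442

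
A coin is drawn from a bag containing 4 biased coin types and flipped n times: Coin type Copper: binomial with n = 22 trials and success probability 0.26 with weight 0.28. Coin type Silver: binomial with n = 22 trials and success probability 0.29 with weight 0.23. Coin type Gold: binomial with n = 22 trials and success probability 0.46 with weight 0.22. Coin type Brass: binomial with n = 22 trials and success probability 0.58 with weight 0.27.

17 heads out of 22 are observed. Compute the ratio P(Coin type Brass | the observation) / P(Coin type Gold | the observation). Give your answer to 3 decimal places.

Only the two components matter; the odds are (π_i f_i(x)) / (π_j f_j(x)).
Evaluate each component's likelihood at the observed value:
  f_Copper = C(22,17)·0.26^17·0.74^5 = 26334·1.13383e-10·0.221901 = 6.62556e-07
  f_Silver = C(22,17)·0.29^17·0.71^5 = 26334·7.25715e-10·0.180423 = 3.44806e-06
  f_Gold = C(22,17)·0.46^17·0.54^5 = 26334·1.84877e-06·0.0459165 = 0.00223547
  f_Brass = C(22,17)·0.58^17·0.42^5 = 26334·9.51209e-05·0.0130691 = 0.032737
0.008839 / 0.000491803 ≈ 17.973

17.973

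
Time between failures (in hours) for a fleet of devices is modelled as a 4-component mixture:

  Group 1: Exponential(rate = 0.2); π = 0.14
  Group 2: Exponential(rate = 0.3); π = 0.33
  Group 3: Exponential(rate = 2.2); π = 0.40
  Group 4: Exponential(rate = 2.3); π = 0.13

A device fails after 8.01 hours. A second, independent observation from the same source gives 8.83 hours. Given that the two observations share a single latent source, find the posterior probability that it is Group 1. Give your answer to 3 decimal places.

0.504

By Bayes' theorem, P(k | x) = w_k f_k(x) / Σ_j w_j f_j(x).
Since both observations come from the same component, the likelihood for component k is f_k(x₁)·f_k(x₂).
  f_1 = [0.2·e^(−0.2·8.01) = 0.2·e^(−1.6020) = 0.0402986] × [0.0342031] = 0.00137834
  f_2 = [0.3·e^(−0.3·8.01) = 0.3·e^(−2.4030) = 0.0271339] × [0.0212166] = 0.000575687
  f_3 = [2.2·e^(−2.2·8.01) = 2.2·e^(−17.6220) = 4.88973e-08] × [8.05041e-09] = 3.93644e-16
  f_4 = [2.3·e^(−2.3·8.01) = 2.3·e^(−18.4230) = 2.29467e-08] × [3.4805e-09] = 7.9866e-17
Weight by the priors:
  w_1·f_1 = 0.14 × 0.00137834 = 0.000192968
  w_2·f_2 = 0.33 × 0.000575687 = 0.000189977
  w_3·f_3 = 0.40 × 3.93644e-16 = 1.57458e-16
  w_4·f_4 = 0.13 × 7.9866e-17 = 1.03826e-17
Normaliser: 0.000192968 + 0.000189977 + 1.57458e-16 + 1.03826e-17 = 0.000382944
P(Group 1 | x₁, x₂) = 0.000192968 / 0.000382944 ≈ 0.504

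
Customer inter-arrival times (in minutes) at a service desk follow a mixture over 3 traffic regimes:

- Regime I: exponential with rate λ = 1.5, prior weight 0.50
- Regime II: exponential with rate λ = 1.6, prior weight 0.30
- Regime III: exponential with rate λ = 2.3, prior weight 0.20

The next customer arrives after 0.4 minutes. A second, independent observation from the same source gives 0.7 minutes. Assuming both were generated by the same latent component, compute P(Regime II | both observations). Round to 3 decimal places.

Apply Bayes' rule: the posterior for each component is proportional to its prior times its likelihood at x.
Since both observations come from the same component, the likelihood for component k is f_k(x₁)·f_k(x₂).
  L_I = [0.823217] × [0.524907] = 0.432112
  L_II = [0.843668] × [0.522048] = 0.440435
  L_III = [0.916594] × [0.459742] = 0.421396
Prior × likelihood for each component:
  w_I·L_I = 0.50 × 0.432112 = 0.216056
  w_II·L_II = 0.30 × 0.440435 = 0.13213
  w_III·L_III = 0.20 × 0.421396 = 0.0842792
Normaliser: 0.216056 + 0.13213 + 0.0842792 = 0.432466
Responsibility of Regime II: 0.13213 / 0.432466 ≈ 0.306

0.306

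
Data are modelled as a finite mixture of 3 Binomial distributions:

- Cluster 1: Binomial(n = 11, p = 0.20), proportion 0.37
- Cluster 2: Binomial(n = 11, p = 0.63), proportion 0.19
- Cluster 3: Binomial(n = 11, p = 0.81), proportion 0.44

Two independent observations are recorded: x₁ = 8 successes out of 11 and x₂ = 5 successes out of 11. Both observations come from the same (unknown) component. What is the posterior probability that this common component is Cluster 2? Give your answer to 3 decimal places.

Posterior ∝ prior × likelihood, so P(k | x) ∝ P(Z=k) f_k(x); normalise over all components.
Since both observations come from the same component, the likelihood for component k is f_k(x₁)·f_k(x₂).
  f_1 = [0.000216269] × [0.0387554] = 8.38158e-06
  f_2 = [0.207402] × [0.11764] = 0.0243988
  f_3 = [0.209713] × [0.00757859] = 0.00158933
Weight by the priors:
  P(Z=1)·f_1 = 0.37 × 8.38158e-06 = 3.10118e-06
  P(Z=2)·f_2 = 0.19 × 0.0243988 = 0.00463577
  P(Z=3)·f_3 = 0.44 × 0.00158933 = 0.000699304
Sum: 3.10118e-06 + 0.00463577 + 0.000699304 = 0.00533818
Responsibility of Cluster 2: 0.00463577 / 0.00533818 ≈ 0.868

0.868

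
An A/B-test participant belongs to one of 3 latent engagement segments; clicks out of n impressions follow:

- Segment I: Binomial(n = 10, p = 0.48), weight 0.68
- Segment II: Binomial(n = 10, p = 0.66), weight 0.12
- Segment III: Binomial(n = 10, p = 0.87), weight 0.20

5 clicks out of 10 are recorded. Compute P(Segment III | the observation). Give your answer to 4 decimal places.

0.0051

Apply Bayes' rule: the posterior for each component is proportional to its prior times its likelihood at x.
Evaluate each component's likelihood at the observed value:
  p_I = 0.244131
  p_II = 0.143389
  p_III = 0.00466352
Weight by the priors:
  π_I·p_I = 0.68 × 0.244131 = 0.166009
  π_II·p_II = 0.12 × 0.143389 = 0.0172066
  π_III·p_III = 0.20 × 0.00466352 = 0.000932703
Normaliser: 0.166009 + 0.0172066 + 0.000932703 = 0.184149
So the posterior for Segment III is 0.000932703 / 0.184149 ≈ 0.0051.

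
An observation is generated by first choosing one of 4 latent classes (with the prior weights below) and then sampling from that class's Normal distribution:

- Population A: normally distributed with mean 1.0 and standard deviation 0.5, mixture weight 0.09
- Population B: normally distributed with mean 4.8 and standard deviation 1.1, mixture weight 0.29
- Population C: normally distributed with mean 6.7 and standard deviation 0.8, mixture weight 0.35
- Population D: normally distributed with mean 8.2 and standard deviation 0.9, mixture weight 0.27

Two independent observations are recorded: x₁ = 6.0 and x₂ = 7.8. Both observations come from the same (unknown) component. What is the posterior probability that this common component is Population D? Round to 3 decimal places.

The responsibility of component k is w_k f_k(x) divided by Σ_j w_j f_j(x).
Since both observations come from the same component, the likelihood for component k is f_k(x₁)·f_k(x₂).
  L_A = [(1/(0.5·√(2π)))·exp(−(6.0−1.0)²/(2·0.5²)) = 0.797885·exp(-50.00000) = 1.53892e-22] × [5.47503e-41] = 8.42563e-63
  L_B = [(1/(1.1·√(2π)))·exp(−(6.0−4.8)²/(2·1.1²)) = 0.362675·exp(-0.59504) = 0.20003] × [0.00879777] = 0.00175981
  L_C = [(1/(0.8·√(2π)))·exp(−(6.0−6.7)²/(2·0.8²)) = 0.498678·exp(-0.38281) = 0.340069] × [0.193765] = 0.0658935
  L_D = [(1/(0.9·√(2π)))·exp(−(6.0−8.2)²/(2·0.9²)) = 0.443269·exp(-2.98765) = 0.0223432] × [0.401582] = 0.00897264
Weight by the priors:
  w_A·L_A = 0.09 × 8.42563e-63 = 7.58307e-64
  w_B·L_B = 0.29 × 0.00175981 = 0.000510346
  w_C·L_C = 0.35 × 0.0658935 = 0.0230627
  w_D·L_D = 0.27 × 0.00897264 = 0.00242261
Marginal: 7.58307e-64 + 0.000510346 + 0.0230627 + 0.00242261 = 0.0259957
Responsibility of Population D: 0.00242261 / 0.0259957 ≈ 0.093

0.093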